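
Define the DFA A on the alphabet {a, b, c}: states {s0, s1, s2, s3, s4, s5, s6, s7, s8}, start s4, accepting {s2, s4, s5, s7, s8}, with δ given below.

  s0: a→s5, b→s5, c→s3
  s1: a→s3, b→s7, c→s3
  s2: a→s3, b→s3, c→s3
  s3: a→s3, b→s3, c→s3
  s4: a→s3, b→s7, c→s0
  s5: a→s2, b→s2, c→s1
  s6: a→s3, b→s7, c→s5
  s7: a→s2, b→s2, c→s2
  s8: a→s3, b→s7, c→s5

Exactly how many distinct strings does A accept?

19

The useful subgraph on states {s0, s1, s2, s4, s5, s7} is acyclic, so L(A) is finite; the longest accepting path visits 6 useful states, giving maximum string length 5.
Counting accepting paths from s4 by length: 1 of length 0, 1 of length 1, 5 of length 2, 4 of length 3, 2 of length 4, 6 of length 5. Total 19.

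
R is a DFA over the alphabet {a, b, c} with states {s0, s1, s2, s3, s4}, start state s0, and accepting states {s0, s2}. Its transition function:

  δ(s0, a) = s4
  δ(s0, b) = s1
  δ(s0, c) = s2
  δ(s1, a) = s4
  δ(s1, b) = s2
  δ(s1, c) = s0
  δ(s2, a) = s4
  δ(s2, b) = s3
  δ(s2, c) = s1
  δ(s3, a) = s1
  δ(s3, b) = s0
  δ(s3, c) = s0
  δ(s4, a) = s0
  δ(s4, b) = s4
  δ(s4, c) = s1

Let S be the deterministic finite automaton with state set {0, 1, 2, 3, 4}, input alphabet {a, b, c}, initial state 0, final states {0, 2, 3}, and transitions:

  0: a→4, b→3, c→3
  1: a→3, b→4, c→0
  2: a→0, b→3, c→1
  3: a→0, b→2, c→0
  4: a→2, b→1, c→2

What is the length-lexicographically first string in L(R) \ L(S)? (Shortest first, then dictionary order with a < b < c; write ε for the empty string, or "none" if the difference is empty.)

aac

The string aac is accepted by R but not by S.
No shorter string lies in the difference, and aac is the lexicographically first length-3 string in L(R) \ L(S).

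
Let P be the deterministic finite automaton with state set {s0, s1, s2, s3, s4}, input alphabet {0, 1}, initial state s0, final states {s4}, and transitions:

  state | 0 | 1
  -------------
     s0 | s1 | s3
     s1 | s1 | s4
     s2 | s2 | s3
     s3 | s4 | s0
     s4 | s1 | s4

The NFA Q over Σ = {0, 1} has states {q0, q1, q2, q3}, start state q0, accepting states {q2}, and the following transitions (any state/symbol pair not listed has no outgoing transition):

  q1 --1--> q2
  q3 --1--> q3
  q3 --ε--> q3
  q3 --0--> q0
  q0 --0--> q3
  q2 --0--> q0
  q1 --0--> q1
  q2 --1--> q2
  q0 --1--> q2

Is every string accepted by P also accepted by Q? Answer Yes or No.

The string 01 is in L(P) but not in L(Q).
So L(P) ⊄ L(Q).

No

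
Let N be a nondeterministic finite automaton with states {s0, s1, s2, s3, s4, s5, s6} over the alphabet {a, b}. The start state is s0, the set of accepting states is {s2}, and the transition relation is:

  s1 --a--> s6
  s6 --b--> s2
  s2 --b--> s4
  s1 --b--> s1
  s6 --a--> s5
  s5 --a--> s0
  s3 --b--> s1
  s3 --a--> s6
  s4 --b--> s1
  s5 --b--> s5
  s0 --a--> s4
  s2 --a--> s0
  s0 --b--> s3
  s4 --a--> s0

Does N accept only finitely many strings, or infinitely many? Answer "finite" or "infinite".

State s1 is reachable from the start and can reach an accepting state, and it lies on the cycle s1 → s1.
Traversing that cycle any number of times yields accepted strings of unbounded length, so the language is infinite.

infinite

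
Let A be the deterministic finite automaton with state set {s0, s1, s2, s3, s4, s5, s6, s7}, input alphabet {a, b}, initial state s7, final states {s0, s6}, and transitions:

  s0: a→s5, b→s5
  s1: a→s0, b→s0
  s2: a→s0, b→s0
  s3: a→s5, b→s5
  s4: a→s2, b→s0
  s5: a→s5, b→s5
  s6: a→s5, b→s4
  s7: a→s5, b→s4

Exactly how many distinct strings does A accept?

The useful subgraph on states {s0, s2, s4, s7} is acyclic, so L(A) is finite; the longest accepting path visits 4 useful states, giving maximum string length 3.
Counting accepting paths from s7 by length: 1 of length 2, 2 of length 3. Total 3.

3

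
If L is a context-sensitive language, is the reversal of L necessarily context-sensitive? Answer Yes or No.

Reversing both sides of every production of a noncontracting (context-sensitive) grammar gives another noncontracting grammar, and it generates Lᴿ; equivalently an LBA can reverse its tape in place and then run the machine for L.
So the context-sensitive languages are closed under reversal.

Yes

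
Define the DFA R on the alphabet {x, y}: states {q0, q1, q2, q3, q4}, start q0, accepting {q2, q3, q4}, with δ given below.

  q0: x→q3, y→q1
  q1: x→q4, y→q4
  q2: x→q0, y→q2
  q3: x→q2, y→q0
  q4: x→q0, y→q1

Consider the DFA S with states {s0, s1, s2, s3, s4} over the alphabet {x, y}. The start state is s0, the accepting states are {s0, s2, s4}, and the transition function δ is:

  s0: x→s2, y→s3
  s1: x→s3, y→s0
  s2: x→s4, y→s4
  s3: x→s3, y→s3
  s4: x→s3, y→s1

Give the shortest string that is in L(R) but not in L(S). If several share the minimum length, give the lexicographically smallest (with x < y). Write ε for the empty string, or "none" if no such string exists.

The string yx is accepted by R but not by S.
No shorter string lies in the difference, and yx is the lexicographically first length-2 string in L(R) \ L(S).

yx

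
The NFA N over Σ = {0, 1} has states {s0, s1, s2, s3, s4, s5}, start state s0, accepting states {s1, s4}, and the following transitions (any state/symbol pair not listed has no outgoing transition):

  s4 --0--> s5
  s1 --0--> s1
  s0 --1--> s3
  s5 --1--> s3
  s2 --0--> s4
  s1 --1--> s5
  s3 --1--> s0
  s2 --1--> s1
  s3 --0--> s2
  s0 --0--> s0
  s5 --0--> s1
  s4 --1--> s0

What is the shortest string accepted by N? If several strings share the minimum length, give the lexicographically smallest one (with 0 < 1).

100

A breadth-first search from s0 reaches an accepting state first via the path s0 → s3 → s2 → s4 on input 100.
No string of length < 3 is accepted (BFS exhausts all shorter strings without reaching an accepting state), and 100 is the lexicographically least accepting string of length 3.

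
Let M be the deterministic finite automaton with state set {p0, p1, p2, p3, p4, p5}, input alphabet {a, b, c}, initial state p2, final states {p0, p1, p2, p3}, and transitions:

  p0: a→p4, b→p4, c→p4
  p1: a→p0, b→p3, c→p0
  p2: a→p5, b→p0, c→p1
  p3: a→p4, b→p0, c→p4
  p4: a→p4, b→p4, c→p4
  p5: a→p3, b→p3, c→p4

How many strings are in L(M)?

11

The useful subgraph on states {p0, p1, p2, p3, p5} is acyclic, so L(M) is finite; the longest accepting path visits 4 useful states, giving maximum string length 3.
Counting accepting paths from p2 by length: 1 of length 0, 2 of length 1, 5 of length 2, 3 of length 3. Total 11.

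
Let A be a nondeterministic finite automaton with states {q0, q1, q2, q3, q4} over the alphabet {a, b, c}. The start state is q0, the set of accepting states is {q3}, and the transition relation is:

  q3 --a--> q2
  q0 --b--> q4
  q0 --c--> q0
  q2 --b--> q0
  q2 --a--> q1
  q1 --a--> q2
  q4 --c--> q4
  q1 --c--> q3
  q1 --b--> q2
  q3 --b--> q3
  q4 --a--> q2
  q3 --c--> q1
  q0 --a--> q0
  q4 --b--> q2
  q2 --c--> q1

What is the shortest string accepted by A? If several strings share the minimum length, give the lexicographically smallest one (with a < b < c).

baac

A breadth-first search from q0 reaches an accepting state first via the path q0 → q4 → q2 → q1 → q3 on input baac.
No string of length < 4 is accepted (BFS exhausts all shorter strings without reaching an accepting state), and baac is the lexicographically least accepting string of length 4.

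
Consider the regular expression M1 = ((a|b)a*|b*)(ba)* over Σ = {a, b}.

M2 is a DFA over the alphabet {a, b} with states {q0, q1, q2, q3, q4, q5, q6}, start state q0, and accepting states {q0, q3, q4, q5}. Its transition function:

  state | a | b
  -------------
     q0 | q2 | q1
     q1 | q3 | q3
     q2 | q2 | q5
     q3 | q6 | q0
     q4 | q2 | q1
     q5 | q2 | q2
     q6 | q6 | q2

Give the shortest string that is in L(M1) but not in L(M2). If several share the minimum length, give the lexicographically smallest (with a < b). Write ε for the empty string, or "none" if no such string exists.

The string a is accepted by M1 but not by M2.
No shorter string lies in the difference, and a is the lexicographically first length-1 string in L(M1) \ L(M2).

a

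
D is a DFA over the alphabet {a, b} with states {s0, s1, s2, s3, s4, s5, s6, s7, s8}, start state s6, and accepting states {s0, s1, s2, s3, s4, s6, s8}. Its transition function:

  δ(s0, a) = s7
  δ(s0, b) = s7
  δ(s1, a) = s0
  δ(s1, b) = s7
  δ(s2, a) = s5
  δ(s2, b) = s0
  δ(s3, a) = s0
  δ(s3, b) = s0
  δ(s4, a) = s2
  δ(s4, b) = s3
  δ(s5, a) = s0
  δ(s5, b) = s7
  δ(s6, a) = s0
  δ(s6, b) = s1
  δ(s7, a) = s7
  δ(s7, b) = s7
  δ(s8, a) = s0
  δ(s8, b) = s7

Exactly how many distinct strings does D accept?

The useful subgraph on states {s0, s1, s6} is acyclic, so L(D) is finite; the longest accepting path visits 3 useful states, giving maximum string length 2.
Counting accepting paths from s6 by length: 1 of length 0, 2 of length 1, 1 of length 2. Total 4.

4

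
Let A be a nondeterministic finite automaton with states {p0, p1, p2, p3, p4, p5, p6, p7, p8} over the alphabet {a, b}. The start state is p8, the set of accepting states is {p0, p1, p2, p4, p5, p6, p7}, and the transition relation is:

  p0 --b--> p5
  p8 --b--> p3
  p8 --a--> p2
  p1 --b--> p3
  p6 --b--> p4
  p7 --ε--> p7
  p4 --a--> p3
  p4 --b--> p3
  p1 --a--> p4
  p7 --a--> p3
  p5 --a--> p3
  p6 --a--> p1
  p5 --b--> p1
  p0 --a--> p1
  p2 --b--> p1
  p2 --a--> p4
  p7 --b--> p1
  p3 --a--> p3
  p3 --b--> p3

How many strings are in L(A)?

4

The useful subgraph on states {p1, p2, p4, p8} is acyclic, so L(A) is finite; the longest accepting path visits 4 useful states, giving maximum string length 3.
Counting accepting paths from p8 by length: 1 of length 1, 2 of length 2, 1 of length 3. Total 4.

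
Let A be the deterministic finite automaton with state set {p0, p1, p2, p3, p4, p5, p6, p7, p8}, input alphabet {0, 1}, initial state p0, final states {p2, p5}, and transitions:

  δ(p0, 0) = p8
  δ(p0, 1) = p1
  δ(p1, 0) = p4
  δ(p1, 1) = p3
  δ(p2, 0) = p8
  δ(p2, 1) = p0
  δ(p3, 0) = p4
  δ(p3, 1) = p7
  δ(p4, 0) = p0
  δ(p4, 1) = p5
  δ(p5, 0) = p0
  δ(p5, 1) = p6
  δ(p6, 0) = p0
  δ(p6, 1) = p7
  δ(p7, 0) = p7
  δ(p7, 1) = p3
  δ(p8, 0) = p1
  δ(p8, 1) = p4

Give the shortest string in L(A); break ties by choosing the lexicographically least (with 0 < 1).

A breadth-first search from p0 reaches an accepting state first via the path p0 → p8 → p4 → p5 on input 011.
No string of length < 3 is accepted (BFS exhausts all shorter strings without reaching an accepting state), and 011 is the lexicographically least accepting string of length 3.

011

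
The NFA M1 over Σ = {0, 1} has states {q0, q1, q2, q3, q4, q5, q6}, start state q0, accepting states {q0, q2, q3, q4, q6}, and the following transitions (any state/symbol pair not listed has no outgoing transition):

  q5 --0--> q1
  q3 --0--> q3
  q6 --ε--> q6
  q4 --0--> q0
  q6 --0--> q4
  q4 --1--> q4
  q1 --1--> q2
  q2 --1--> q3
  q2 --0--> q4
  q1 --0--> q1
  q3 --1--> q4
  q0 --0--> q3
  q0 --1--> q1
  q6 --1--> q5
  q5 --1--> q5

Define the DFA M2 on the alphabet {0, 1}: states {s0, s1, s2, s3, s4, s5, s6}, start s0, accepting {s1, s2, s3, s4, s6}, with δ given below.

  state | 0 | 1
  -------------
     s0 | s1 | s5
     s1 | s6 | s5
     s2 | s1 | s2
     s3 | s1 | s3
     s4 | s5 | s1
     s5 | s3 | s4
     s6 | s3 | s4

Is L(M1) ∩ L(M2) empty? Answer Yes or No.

The string 0 is accepted by both M1 and M2.
Hence L(M1) ∩ L(M2) ≠ ∅.

No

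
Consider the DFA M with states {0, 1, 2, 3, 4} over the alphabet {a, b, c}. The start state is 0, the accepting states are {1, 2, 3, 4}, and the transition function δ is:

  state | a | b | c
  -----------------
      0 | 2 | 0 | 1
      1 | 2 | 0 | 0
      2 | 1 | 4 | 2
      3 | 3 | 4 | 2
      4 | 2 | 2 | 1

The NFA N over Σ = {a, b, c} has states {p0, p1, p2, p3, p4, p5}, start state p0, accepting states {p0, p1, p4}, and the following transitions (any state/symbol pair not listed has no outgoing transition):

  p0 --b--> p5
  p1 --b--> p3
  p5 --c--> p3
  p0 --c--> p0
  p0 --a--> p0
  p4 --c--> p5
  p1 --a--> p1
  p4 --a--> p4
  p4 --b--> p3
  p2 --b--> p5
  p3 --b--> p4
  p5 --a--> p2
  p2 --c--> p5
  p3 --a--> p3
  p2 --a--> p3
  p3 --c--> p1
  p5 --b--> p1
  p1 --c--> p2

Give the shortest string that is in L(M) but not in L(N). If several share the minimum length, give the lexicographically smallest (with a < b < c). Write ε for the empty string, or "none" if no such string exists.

ab

The string ab is accepted by M but not by N.
No shorter string lies in the difference, and ab is the lexicographically first length-2 string in L(M) \ L(N).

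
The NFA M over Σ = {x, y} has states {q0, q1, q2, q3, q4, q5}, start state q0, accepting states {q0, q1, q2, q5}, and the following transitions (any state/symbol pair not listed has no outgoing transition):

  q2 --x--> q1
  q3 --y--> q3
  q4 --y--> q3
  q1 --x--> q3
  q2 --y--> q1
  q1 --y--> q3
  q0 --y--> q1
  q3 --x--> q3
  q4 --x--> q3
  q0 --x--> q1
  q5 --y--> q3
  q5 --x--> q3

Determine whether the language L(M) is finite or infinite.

The useful states (reachable from q0 and able to reach an accepting state) are {q0, q1}.
Restricted to these states the transition graph has no cycle, so every accepting path has bounded length and L is finite.

finite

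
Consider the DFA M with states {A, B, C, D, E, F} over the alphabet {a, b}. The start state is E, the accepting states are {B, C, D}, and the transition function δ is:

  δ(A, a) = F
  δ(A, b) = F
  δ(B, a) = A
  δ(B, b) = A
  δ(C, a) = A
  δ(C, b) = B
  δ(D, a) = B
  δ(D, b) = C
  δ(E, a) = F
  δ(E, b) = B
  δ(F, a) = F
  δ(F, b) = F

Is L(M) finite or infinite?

finite

The useful states (reachable from E and able to reach an accepting state) are {B, E}.
Restricted to these states the transition graph has no cycle, so every accepting path has bounded length and L is finite.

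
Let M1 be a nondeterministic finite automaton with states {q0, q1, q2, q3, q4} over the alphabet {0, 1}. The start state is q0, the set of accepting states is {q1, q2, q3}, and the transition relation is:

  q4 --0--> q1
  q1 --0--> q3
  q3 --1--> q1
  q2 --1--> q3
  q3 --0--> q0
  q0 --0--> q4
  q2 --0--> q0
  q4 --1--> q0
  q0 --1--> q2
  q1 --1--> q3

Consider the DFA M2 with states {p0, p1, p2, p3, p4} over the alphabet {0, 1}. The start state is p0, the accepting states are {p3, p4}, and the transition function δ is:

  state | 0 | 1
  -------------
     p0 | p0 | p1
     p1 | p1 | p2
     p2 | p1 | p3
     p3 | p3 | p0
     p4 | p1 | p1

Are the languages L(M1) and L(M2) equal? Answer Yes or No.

The string 1 is accepted by M1 but rejected by M2.
So L(M1) ≠ L(M2).

No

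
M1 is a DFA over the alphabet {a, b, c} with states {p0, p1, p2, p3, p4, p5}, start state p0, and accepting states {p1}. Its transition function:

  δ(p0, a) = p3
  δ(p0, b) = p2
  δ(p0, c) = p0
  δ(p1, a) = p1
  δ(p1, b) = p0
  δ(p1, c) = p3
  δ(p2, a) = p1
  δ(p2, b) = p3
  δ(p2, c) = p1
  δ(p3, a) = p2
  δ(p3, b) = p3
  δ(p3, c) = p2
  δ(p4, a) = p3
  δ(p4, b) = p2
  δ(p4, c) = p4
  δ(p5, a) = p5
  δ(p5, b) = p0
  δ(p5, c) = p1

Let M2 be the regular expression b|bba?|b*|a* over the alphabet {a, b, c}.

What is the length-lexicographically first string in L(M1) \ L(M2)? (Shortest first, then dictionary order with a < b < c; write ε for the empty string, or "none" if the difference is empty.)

ba

The string ba is accepted by M1 but not by M2.
No shorter string lies in the difference, and ba is the lexicographically first length-2 string in L(M1) \ L(M2).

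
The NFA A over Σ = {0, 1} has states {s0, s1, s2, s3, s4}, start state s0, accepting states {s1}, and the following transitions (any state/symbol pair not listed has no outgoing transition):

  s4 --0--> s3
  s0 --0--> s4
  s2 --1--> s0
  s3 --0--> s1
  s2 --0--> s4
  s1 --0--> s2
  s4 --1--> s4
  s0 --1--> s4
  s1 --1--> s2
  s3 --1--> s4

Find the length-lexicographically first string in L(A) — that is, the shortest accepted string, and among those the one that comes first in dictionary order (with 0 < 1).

A breadth-first search from s0 reaches an accepting state first via the path s0 → s4 → s3 → s1 on input 000.
No string of length < 3 is accepted (BFS exhausts all shorter strings without reaching an accepting state), and 000 is the lexicographically least accepting string of length 3.

000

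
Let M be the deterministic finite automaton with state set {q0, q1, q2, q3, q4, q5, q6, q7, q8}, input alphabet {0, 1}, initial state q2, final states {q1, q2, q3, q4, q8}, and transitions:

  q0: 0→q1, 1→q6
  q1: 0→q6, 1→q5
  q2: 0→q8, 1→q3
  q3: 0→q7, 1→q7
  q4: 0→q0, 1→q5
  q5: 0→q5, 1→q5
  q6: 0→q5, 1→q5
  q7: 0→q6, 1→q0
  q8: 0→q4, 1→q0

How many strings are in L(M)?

The useful subgraph on states {q0, q1, q2, q3, q4, q7, q8} is acyclic, so L(M) is finite; the longest accepting path visits 5 useful states, giving maximum string length 4.
Counting accepting paths from q2 by length: 1 of length 0, 2 of length 1, 1 of length 2, 1 of length 3, 3 of length 4. Total 8.

8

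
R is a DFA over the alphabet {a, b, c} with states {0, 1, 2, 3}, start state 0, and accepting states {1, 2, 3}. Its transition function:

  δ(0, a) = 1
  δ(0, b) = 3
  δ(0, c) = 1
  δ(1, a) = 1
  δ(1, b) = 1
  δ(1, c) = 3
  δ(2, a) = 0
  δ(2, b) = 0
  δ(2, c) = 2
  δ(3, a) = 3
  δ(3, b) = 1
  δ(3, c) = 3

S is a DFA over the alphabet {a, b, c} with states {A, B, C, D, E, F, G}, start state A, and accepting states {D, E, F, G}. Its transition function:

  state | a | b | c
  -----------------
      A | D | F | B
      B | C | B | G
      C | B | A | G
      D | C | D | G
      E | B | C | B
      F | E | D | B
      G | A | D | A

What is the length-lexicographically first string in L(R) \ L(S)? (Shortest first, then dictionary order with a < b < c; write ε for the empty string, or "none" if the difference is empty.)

c

The string c is accepted by R but not by S.
No shorter string lies in the difference, and c is the lexicographically first length-1 string in L(R) \ L(S).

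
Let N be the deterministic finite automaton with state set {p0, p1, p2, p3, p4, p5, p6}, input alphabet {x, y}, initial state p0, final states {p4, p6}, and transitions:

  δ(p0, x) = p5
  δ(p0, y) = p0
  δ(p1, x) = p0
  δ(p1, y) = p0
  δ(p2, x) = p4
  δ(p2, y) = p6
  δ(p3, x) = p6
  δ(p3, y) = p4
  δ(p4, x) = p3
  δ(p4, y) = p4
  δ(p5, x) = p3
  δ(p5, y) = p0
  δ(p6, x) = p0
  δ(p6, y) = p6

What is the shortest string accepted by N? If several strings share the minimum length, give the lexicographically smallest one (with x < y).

A breadth-first search from p0 reaches an accepting state first via the path p0 → p5 → p3 → p6 on input xxx.
No string of length < 3 is accepted (BFS exhausts all shorter strings without reaching an accepting state), and xxx is the lexicographically least accepting string of length 3.

xxx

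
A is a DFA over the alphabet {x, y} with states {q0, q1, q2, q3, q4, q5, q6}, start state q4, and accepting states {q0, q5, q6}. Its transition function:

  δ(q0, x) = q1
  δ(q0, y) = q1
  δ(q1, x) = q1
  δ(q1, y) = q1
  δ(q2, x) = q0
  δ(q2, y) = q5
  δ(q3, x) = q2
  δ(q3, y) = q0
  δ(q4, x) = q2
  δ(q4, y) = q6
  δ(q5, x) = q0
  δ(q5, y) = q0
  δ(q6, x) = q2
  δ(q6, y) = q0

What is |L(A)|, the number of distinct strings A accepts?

The useful subgraph on states {q0, q2, q4, q5, q6} is acyclic, so L(A) is finite; the longest accepting path visits 5 useful states, giving maximum string length 4.
Counting accepting paths from q4 by length: 1 of length 1, 3 of length 2, 4 of length 3, 2 of length 4. Total 10.

10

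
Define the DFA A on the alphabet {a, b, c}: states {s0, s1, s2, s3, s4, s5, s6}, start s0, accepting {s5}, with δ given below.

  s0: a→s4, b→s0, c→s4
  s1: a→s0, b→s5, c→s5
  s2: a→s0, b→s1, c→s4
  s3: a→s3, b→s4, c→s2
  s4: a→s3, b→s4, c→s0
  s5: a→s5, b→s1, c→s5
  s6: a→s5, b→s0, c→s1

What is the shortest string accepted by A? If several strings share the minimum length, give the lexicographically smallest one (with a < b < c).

aacbb

A breadth-first search from s0 reaches an accepting state first via the path s0 → s4 → s3 → s2 → s1 → s5 on input aacbb.
No string of length < 5 is accepted (BFS exhausts all shorter strings without reaching an accepting state), and aacbb is the lexicographically least accepting string of length 5.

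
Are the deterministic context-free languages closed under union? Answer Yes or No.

{aⁿbⁿ : n≥0} and {aⁿb²ⁿ : n≥0} are each accepted by a deterministic PDA (push the a's; pop one per b, respectively one per two b's), but their union U is not. Suppose a DPDA M accepted U. Being deterministic, M has a single run on aⁿb²ⁿ, and since aⁿbⁿ ∈ U that run passes through an accepting configuration right after consuming the prefix aⁿbⁿ and then goes on to accept again after n more b's. Build an ordinary (nondeterministic) PDA M′ that simulates M on a's and b's and, at any moment when M is in an accepting state, may switch to a second mode in which it reads only c's, feeding each c to M as a b; M′ accepts when M does. Then M′ accepts aⁱbʲcᵏ (k≥1) exactly when both aⁱbʲ ∈ U and aⁱbʲ⁺ᵏ ∈ U, and checking the four cases (i=j or j=2i, combined with j+k=i or j+k=2i) leaves only i=j=k: so L(M′) ∩ a*b*c⁺ = {aⁿbⁿcⁿ : n≥1} would be context-free, which it is not (pumping lemma) — contradiction. (The union is an unambiguous CFL; it is determinism, not unambiguity, that fails.)

No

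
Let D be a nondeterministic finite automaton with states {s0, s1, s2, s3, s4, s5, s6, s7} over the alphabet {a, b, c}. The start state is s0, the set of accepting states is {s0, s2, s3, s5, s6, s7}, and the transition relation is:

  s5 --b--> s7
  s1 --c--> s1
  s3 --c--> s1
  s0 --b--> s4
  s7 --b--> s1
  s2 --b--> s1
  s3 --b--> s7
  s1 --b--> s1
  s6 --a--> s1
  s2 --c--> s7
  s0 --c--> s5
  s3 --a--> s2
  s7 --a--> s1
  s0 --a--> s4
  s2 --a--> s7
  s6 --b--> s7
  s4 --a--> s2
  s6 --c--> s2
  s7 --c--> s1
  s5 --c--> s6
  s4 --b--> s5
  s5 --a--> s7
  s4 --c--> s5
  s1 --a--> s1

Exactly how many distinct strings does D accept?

47

The useful subgraph on states {s0, s2, s4, s5, s6, s7} is acyclic, so L(D) is finite; the longest accepting path visits 6 useful states, giving maximum string length 5.
Counting accepting paths from s0 by length: 1 of length 0, 1 of length 1, 9 of length 2, 18 of length 3, 10 of length 4, 8 of length 5. Total 47.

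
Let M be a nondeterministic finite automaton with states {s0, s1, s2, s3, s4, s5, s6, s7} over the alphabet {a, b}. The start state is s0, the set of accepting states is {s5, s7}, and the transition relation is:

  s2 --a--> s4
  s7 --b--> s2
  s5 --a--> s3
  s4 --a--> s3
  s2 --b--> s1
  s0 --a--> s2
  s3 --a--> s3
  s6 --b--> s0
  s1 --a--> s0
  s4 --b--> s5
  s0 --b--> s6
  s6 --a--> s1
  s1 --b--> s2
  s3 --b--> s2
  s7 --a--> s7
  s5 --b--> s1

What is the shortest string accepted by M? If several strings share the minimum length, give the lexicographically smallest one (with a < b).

A breadth-first search from s0 reaches an accepting state first via the path s0 → s2 → s4 → s5 on input aab.
No string of length < 3 is accepted (BFS exhausts all shorter strings without reaching an accepting state), and aab is the lexicographically least accepting string of length 3.

aab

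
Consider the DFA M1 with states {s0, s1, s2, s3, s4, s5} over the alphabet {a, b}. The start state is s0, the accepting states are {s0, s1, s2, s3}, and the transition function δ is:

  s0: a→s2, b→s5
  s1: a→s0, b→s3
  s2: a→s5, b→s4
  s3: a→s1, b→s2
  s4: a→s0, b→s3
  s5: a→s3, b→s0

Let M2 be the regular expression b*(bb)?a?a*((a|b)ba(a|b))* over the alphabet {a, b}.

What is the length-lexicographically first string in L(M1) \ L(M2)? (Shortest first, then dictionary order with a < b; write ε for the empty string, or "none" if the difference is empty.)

The string aab is accepted by M1 but not by M2.
No shorter string lies in the difference, and aab is the lexicographically first length-3 string in L(M1) \ L(M2).

aab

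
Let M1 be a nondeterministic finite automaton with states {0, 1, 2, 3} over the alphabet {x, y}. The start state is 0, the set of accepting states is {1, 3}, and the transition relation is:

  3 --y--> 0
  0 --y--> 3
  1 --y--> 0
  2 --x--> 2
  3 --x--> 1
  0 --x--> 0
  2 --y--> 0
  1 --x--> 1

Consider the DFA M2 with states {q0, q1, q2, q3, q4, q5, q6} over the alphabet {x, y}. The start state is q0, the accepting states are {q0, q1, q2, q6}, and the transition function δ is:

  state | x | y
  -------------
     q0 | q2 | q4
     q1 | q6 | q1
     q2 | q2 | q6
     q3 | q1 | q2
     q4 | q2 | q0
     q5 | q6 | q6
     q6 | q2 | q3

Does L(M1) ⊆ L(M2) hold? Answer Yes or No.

The string y is in L(M1) but not in L(M2).
So L(M1) ⊄ L(M2).

No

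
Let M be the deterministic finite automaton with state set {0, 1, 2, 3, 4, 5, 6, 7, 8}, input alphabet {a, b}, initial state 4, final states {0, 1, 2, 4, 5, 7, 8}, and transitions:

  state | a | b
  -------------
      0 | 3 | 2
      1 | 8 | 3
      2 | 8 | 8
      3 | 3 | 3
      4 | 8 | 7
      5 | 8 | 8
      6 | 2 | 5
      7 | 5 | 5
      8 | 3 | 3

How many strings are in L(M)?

The useful subgraph on states {4, 5, 7, 8} is acyclic, so L(M) is finite; the longest accepting path visits 4 useful states, giving maximum string length 3.
Counting accepting paths from 4 by length: 1 of length 0, 2 of length 1, 2 of length 2, 4 of length 3. Total 9.

9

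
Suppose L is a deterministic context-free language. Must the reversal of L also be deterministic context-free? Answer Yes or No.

No

L = {c bⁿaⁿ : n≥0} ∪ {d b²ⁿaⁿ : n≥0} is a DCFL: the first symbol tells a deterministic PDA whether to pop one or two b's per a. Its reversal Lᴿ = {aⁿbⁿ c : n≥0} ∪ {aⁿb²ⁿ d : n≥0} is not. DCFLs are closed under right quotient by regular languages, and Lᴿ/{c, d} = {aⁿbⁿ : n≥0} ∪ {aⁿb²ⁿ : n≥0} — the standard context-free language accepted by no deterministic PDA (intuitively the machine would have to commit to a b-to-a ratio before the distinguishing marker arrives; formally, a DPDA for it would have a single run on aⁿb²ⁿ, accepting after the prefix aⁿbⁿ and accepting again after n more b's; an ordinary PDA that simulates it on a's and b's and, at any moment when it is accepting, may switch to reading only a fresh letter e while feeding each e to the simulation as a b, would accept aⁱbʲeᵏ (k≥1) exactly when both aⁱbʲ and aⁱbʲ⁺ᵏ are in the language, i.e. its language intersected with the regular set a*b*e⁺ would be exactly {aⁿbⁿeⁿ : n≥1} — impossible, since context-free languages are closed under intersection with regular sets and {aⁿbⁿeⁿ} is not context-free). So Lᴿ cannot be a DCFL.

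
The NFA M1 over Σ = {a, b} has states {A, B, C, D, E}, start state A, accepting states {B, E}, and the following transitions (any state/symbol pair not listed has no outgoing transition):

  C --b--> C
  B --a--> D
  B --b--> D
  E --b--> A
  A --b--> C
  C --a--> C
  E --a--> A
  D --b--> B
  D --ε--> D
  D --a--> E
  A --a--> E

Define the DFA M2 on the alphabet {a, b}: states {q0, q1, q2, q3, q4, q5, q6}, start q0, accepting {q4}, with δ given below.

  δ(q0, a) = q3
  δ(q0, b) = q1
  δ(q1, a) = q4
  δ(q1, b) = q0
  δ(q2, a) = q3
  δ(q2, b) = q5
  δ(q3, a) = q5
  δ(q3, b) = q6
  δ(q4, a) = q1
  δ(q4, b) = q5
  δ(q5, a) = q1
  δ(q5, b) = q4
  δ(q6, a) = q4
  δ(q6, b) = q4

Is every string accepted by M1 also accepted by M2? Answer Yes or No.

No

The string a is in L(M1) but not in L(M2).
So L(M1) ⊄ L(M2).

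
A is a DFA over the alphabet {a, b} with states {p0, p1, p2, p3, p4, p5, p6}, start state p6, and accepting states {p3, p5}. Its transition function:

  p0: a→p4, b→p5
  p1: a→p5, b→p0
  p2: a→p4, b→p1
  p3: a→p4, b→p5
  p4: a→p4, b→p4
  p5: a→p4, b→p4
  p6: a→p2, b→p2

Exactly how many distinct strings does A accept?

The useful subgraph on states {p0, p1, p2, p5, p6} is acyclic, so L(A) is finite; the longest accepting path visits 5 useful states, giving maximum string length 4.
Counting accepting paths from p6 by length: 2 of length 3, 2 of length 4. Total 4.

4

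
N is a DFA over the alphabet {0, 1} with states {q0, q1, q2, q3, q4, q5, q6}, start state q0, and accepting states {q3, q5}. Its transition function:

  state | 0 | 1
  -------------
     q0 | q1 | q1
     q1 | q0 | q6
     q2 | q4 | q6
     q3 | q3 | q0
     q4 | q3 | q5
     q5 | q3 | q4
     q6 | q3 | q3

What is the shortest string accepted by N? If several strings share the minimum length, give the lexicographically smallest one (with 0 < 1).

010

A breadth-first search from q0 reaches an accepting state first via the path q0 → q1 → q6 → q3 on input 010.
No string of length < 3 is accepted (BFS exhausts all shorter strings without reaching an accepting state), and 010 is the lexicographically least accepting string of length 3.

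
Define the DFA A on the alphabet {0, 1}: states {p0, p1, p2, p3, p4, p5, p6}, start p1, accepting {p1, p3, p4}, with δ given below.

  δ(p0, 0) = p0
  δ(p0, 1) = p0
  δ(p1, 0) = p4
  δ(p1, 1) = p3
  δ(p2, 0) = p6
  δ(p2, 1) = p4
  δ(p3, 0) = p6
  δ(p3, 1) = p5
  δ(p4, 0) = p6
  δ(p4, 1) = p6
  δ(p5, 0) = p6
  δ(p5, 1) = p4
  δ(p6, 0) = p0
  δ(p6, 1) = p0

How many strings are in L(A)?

The useful subgraph on states {p1, p3, p4, p5} is acyclic, so L(A) is finite; the longest accepting path visits 4 useful states, giving maximum string length 3.
Counting accepting paths from p1 by length: 1 of length 0, 2 of length 1, 1 of length 3. Total 4.

4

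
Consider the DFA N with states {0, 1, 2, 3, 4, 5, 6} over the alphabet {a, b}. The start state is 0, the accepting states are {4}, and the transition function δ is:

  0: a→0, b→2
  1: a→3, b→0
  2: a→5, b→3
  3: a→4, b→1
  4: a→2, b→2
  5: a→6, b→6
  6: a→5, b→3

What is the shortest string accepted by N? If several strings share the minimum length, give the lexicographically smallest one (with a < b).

bba

A breadth-first search from 0 reaches an accepting state first via the path 0 → 2 → 3 → 4 on input bba.
No string of length < 3 is accepted (BFS exhausts all shorter strings without reaching an accepting state), and bba is the lexicographically least accepting string of length 3.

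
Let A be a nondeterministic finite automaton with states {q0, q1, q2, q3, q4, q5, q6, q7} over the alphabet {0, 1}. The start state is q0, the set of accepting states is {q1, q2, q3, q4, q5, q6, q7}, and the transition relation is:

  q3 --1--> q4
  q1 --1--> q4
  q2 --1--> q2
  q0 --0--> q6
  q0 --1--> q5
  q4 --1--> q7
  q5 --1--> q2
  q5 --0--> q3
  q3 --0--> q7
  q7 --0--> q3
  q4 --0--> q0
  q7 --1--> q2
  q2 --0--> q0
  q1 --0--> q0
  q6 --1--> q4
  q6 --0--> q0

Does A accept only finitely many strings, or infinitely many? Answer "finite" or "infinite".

State q0 is reachable from the start and can reach an accepting state, and it lies on the cycle q0 → q5 → q2 → q0.
Traversing that cycle any number of times yields accepted strings of unbounded length, so the language is infinite.

infinite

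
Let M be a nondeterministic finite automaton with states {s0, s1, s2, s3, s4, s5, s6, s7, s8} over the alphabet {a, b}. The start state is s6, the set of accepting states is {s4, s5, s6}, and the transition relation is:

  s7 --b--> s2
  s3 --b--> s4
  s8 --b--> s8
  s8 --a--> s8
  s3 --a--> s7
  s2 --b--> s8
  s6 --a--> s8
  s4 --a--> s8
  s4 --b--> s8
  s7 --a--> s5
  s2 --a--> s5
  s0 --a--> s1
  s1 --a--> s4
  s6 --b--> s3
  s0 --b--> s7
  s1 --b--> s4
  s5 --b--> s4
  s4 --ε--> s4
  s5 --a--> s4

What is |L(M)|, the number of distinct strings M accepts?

The useful subgraph on states {s2, s3, s4, s5, s6, s7} is acyclic, so L(M) is finite; the longest accepting path visits 6 useful states, giving maximum string length 5.
Counting accepting paths from s6 by length: 1 of length 0, 1 of length 2, 1 of length 3, 3 of length 4, 2 of length 5. Total 8.

8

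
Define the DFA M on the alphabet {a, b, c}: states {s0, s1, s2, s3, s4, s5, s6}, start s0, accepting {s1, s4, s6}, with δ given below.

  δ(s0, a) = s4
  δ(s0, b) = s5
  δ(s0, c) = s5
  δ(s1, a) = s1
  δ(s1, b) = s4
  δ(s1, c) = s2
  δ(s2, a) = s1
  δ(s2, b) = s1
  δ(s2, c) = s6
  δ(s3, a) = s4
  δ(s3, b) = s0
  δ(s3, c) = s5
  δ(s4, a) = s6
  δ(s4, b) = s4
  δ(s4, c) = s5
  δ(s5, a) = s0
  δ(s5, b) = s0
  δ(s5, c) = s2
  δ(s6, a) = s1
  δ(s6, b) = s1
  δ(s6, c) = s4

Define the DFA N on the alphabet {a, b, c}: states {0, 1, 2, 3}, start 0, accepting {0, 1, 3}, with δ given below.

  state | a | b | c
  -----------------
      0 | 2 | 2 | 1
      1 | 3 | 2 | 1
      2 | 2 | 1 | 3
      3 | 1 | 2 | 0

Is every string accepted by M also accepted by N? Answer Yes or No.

The string a is in L(M) but not in L(N).
So L(M) ⊄ L(N).

No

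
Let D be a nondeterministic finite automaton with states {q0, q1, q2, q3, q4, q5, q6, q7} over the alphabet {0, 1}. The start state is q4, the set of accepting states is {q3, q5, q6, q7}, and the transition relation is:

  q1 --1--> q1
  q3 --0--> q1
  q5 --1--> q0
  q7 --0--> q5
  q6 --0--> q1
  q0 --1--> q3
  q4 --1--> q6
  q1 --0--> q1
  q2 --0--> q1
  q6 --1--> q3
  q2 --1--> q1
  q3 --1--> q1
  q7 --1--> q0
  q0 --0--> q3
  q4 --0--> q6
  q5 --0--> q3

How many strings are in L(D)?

4

The useful subgraph on states {q3, q4, q6} is acyclic, so L(D) is finite; the longest accepting path visits 3 useful states, giving maximum string length 2.
Counting accepting paths from q4 by length: 2 of length 1, 2 of length 2. Total 4.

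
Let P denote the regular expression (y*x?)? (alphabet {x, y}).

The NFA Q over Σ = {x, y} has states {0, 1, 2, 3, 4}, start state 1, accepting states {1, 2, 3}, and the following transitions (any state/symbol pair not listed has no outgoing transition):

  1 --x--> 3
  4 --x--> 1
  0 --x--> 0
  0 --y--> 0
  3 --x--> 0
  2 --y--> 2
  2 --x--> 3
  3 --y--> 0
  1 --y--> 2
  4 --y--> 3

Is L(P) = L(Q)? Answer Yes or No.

Converting the expression P to a DFA (subset construction, then merging equivalent states) gives the minimal DFA with states {p0, p1, p2}, start state p0, accepting states {p0, p1} and transitions p0: x→p1, y→p0; p1: x→p2, y→p2; p2: x→p2, y→p2.
Exploring the product automaton P × Q from the start pair (p0, 1), following both machines on each input symbol, reaches 4 state pairs: (p0, 1), (p1, 3), (p0, 2), (p2, 0).
P accepts in {p0, p1} and Q accepts in {1, 2, 3}. In every reachable pair the two components are either both accepting — (p0, 1), (p1, 3), (p0, 2) — or both non-accepting, so no string is accepted by exactly one of the machines: L(P) \ L(Q) and L(Q) \ L(P) are both empty.
Hence every string is accepted by P iff it is accepted by Q, and the two languages coincide.

Yes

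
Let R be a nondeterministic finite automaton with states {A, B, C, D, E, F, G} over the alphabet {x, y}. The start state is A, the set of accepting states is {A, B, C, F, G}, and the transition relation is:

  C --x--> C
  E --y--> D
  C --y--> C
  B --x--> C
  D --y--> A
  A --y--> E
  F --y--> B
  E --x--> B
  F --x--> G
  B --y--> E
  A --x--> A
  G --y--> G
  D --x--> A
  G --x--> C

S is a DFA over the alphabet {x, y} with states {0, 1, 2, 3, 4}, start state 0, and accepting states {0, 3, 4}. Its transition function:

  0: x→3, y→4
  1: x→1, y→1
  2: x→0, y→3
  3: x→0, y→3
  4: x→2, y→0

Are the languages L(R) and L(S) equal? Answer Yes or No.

No

The string yx is accepted by R but rejected by S.
So L(R) ≠ L(S).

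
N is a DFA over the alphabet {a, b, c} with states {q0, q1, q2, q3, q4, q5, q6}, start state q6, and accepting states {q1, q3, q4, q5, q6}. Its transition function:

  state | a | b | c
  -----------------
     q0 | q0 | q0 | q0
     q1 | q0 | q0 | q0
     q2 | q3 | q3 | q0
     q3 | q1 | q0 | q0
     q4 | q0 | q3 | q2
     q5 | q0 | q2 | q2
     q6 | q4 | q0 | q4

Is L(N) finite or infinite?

The useful states (reachable from q6 and able to reach an accepting state) are {q1, q2, q3, q4, q6}.
Restricted to these states the transition graph has no cycle, so every accepting path has bounded length and L is finite.

finite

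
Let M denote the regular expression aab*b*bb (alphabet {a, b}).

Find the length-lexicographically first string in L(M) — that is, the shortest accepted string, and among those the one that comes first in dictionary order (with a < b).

By inspection of the expression, no string of length less than 4 matches, and aabb is the lexicographically first match of length 4.

aabb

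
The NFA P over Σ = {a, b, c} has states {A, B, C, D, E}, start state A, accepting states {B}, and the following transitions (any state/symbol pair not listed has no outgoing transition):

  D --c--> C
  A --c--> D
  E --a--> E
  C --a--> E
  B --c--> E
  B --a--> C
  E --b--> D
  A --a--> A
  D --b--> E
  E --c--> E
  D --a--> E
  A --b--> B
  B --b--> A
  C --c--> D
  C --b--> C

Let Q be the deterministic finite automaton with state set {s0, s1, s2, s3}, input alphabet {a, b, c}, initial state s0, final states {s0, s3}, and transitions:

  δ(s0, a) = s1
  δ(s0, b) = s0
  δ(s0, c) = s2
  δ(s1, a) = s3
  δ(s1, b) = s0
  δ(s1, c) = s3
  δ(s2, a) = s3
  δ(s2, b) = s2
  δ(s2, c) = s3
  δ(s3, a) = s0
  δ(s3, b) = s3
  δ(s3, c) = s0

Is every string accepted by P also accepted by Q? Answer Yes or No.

Exploring the product automaton P × Q from the start pair (A, s0), following both machines on each input symbol, reaches 16 state pairs: (A, s0), (A, s1), (B, s0), (D, s2), (A, s3), (D, s3), (C, s1), (E, s2), (E, s3), (C, s3), (B, s3), (D, s0), (E, s0), (C, s0), (E, s1), (C, s2).
P accepts in {B} and Q accepts in {s0, s3}. The reachable pairs whose P-component is accepting are (B, s0), (B, s3); in each of them the Q-component is accepting too, so the product for L(P) \ L(Q) (P-component accepting, Q-component rejecting) has no reachable accepting pair and the difference is empty.
Hence every string in L(P) is also in L(Q).

Yes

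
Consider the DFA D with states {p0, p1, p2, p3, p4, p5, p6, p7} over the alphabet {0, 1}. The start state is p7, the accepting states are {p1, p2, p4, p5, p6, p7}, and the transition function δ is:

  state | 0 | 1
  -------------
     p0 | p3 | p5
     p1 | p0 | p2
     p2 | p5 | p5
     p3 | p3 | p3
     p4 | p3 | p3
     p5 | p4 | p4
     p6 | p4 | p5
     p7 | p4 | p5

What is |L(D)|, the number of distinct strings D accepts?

The useful subgraph on states {p4, p5, p7} is acyclic, so L(D) is finite; the longest accepting path visits 3 useful states, giving maximum string length 2.
Counting accepting paths from p7 by length: 1 of length 0, 2 of length 1, 2 of length 2. Total 5.

5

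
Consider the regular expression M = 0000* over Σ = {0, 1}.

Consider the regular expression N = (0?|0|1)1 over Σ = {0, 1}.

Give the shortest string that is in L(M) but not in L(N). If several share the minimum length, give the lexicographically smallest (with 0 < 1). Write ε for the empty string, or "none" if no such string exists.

The string 000 is accepted by M but not by N.
No shorter string lies in the difference, and 000 is the lexicographically first length-3 string in L(M) \ L(N).

000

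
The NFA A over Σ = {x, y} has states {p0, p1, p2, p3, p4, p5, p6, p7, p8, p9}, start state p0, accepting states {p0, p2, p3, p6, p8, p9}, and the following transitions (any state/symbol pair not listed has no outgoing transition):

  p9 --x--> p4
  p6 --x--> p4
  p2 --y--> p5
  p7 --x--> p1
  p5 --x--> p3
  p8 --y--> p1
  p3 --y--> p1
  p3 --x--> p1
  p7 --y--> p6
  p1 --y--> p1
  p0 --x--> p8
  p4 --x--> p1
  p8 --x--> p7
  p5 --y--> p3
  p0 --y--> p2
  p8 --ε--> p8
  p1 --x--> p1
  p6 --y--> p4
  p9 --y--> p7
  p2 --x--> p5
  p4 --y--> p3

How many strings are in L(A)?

The useful subgraph on states {p0, p2, p3, p4, p5, p6, p7, p8} is acyclic, so L(A) is finite; the longest accepting path visits 6 useful states, giving maximum string length 5.
Counting accepting paths from p0 by length: 1 of length 0, 2 of length 1, 5 of length 3, 2 of length 5. Total 10.

10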